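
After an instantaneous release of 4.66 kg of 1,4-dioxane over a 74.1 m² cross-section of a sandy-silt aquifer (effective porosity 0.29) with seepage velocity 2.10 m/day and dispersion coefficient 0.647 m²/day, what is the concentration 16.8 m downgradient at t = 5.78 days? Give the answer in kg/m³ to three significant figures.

0.00740 kg/m³

For an instantaneous plane source, C(x,t) = M/(n_e·A·√(4πDt)) · exp(−(x−vt)²/(4Dt)), with n_e·A the pore (flow) area.
Plume center vt = 2.10 × 5.78 = 12.138 m, so the well at 16.8 m is 4.662 m downgradient of the peak.
√(4πDt) = 6.855 m, giving peak height M/(n_e·A·√(4πDt)) = 4.66/(0.29 × 74.1 × 6.855) = 0.03163 kg/m³.
(x−vt)²/(4Dt) = (4.662)²/(4 × 0.647 × 5.78) = 1.453; exp(−1.453) = 0.2339.
C = 0.03163 × 0.2339 = 0.00740 kg/m³.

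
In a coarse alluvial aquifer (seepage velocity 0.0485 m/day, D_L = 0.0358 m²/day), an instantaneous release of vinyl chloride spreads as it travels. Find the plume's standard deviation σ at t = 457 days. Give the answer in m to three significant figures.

5.72 m

Dispersive spreading gives a Gaussian with σ² = 2Dt; advection only shifts the center.
σ = √(2 × 0.0358 × 457) = 5.72 m.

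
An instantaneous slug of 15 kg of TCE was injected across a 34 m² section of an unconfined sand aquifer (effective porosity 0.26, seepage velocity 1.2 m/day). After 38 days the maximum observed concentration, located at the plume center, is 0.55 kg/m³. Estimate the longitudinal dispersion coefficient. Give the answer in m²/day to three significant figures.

At the plume center C_max = M/(n_e·A·√(4πDt)), so D = M²/(4πt·(n_e·A·C_max)²).
n_e·A·C_max = 0.26 × 34 × 0.55 = 4.862 kg/m.
D = 15²/(4π × 38 × 4.862²) = 0.0199 m²/day.

0.0199 m²/day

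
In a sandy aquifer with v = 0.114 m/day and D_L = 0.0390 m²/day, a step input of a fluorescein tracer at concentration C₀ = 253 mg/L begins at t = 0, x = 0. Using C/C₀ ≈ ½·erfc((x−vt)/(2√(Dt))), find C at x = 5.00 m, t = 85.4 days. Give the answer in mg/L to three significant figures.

For a continuous step input, C/C₀ ≈ ½·erfc((x−vt)/(2√(Dt))).
vt = 0.114 × 85.4 = 9.7356 m and 2√(Dt) = 2√(0.0390 × 85.4) = 3.650 m.
Argument (x−vt)/(2√(Dt)) = (5.00 − 9.7356)/3.650 = -1.297; ½·erfc(-1.297) = 0.9667.
C = 253 × 0.9667 = 245 mg/L.

245 mg/L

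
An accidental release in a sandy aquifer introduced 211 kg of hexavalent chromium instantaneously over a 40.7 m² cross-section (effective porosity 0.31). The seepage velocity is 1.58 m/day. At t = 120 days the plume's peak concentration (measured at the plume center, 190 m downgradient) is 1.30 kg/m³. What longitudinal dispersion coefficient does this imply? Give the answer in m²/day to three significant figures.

At the plume center C_max = M/(n_e·A·√(4πDt)), so D = M²/(4πt·(n_e·A·C_max)²).
n_e·A·C_max = 0.31 × 40.7 × 1.30 = 16.40 kg/m.
D = 211²/(4π × 120 × 16.40²) = 0.110 m²/day.

0.110 m²/day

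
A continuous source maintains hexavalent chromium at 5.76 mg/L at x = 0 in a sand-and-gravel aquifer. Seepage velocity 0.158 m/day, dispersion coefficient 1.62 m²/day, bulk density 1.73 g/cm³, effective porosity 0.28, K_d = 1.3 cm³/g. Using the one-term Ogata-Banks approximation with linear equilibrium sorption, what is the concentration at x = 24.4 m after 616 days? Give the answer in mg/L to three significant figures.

Retardation factor R = 1 + ρ_b·K_d/n = 1 + 1.73 × 1.3/0.28 = 9.032.
Sorption retards both mechanisms: v_R = v/R = 0.01749 m/day, D_R = D/R = 0.1794 m²/day.
v_R·t = 0.01749 × 616 = 10.77384 m; 2√(D_R t) = 21.02 m; argument = (24.4 − 10.77384)/21.02 = 0.6482.
C = C₀ × ½·erfc(0.6482) = 5.76 × 0.1797 = 1.04 mg/L.

1.04 mg/L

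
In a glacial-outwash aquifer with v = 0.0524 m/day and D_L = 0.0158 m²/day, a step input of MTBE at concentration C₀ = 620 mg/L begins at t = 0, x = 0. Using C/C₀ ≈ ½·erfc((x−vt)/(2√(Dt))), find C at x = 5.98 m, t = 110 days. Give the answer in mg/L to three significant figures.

281 mg/L

For a continuous step input, C/C₀ ≈ ½·erfc((x−vt)/(2√(Dt))).
vt = 0.0524 × 110 = 5.764 m and 2√(Dt) = 2√(0.0158 × 110) = 2.637 m.
Argument (x−vt)/(2√(Dt)) = (5.98 − 5.764)/2.637 = 0.08191; ½·erfc(0.08191) = 0.4539.
C = 620 × 0.4539 = 281 mg/L.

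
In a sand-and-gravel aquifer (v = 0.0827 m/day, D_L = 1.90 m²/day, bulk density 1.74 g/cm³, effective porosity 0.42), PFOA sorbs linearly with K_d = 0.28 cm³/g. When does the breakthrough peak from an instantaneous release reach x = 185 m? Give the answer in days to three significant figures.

4270 days

Retardation factor R = 1 + ρ_b·K_d/n = 1 + 1.74 × 0.28/0.42 = 2.160.
Sorption retards both mechanisms: v_R = v/R = 0.03829 m/day, D_R = D/R = 0.8796 m²/day.
Peak time from v_R²t² + 2D_R t − x² = 0: t = (√(D_R² + v_R²x²) − D_R)/v_R².
√(D_R² + v_R²x²) = √(0.8796² + 0.03829² × 185²) = 7.138; v_R² = 0.001466.
t = (7.138 − 0.8796)/0.001466 = 4270 days.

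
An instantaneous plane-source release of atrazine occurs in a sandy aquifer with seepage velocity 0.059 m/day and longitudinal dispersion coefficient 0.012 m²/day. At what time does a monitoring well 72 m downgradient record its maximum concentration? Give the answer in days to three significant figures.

For the 1D instantaneous-source solution, setting ∂C/∂t = 0 at fixed x gives v²t² + 2Dt − x² = 0, so t = (√(D² + v²x²) − D)/v².
√(D² + v²x²) = √(0.012² + 0.059² × 72²) = 4.248; v² = 0.003481.
t = (4.248 − 0.012)/0.003481 = 1220 days (vs. the pure-advection estimate x/v = 1220 d).

1220 days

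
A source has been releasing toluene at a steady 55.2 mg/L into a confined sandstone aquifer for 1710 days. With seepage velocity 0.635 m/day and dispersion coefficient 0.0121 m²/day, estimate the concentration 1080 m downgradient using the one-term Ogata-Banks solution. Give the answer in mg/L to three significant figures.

For a continuous step input, C/C₀ ≈ ½·erfc((x−vt)/(2√(Dt))).
vt = 0.635 × 1710 = 1085.85 m and 2√(Dt) = 2√(0.0121 × 1710) = 9.097 m.
Argument (x−vt)/(2√(Dt)) = (1080 − 1085.85)/9.097 = -0.6431; ½·erfc(-0.6431) = 0.8185.
C = 55.2 × 0.8185 = 45.2 mg/L.

45.2 mg/L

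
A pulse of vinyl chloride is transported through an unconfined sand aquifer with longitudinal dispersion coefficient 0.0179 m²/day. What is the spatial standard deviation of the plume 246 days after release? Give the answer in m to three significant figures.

2.97 m

Dispersive spreading gives a Gaussian with σ² = 2Dt; advection only shifts the center.
σ = √(2 × 0.0179 × 246) = 2.97 m.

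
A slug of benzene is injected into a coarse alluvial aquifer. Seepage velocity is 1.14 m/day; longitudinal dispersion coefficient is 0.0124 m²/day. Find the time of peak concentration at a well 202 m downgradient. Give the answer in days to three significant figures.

For the 1D instantaneous-source solution, setting ∂C/∂t = 0 at fixed x gives v²t² + 2Dt − x² = 0, so t = (√(D² + v²x²) − D)/v².
√(D² + v²x²) = √(0.0124² + 1.14² × 202²) = 230.3; v² = 1.2996.
t = (230.3 − 0.0124)/1.2996 = 177 days (vs. the pure-advection estimate x/v = 177 d).

177 days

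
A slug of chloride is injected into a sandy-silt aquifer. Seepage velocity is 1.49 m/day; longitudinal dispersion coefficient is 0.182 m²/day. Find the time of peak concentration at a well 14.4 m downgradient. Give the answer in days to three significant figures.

For the 1D instantaneous-source solution, setting ∂C/∂t = 0 at fixed x gives v²t² + 2Dt − x² = 0, so t = (√(D² + v²x²) − D)/v².
√(D² + v²x²) = √(0.182² + 1.49² × 14.4²) = 21.46; v² = 2.2201.
t = (21.46 − 0.182)/2.2201 = 9.58 days (vs. the pure-advection estimate x/v = 9.66 d).

9.58 days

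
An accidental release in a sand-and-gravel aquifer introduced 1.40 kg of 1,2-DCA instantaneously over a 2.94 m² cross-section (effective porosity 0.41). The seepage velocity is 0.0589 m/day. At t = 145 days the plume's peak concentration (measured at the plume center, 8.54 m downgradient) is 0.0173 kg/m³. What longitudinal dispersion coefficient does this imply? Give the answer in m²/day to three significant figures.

2.47 m²/day

At the plume center C_max = M/(n_e·A·√(4πDt)), so D = M²/(4πt·(n_e·A·C_max)²).
n_e·A·C_max = 0.41 × 2.94 × 0.0173 = 0.02085 kg/m.
D = 1.40²/(4π × 145 × 0.02085²) = 2.47 m²/day.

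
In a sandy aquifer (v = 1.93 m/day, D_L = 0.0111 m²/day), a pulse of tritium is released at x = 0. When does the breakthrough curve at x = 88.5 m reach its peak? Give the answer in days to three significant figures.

For the 1D instantaneous-source solution, setting ∂C/∂t = 0 at fixed x gives v²t² + 2Dt − x² = 0, so t = (√(D² + v²x²) − D)/v².
√(D² + v²x²) = √(0.0111² + 1.93² × 88.5²) = 170.8; v² = 3.7249.
t = (170.8 − 0.0111)/3.7249 = 45.9 days (vs. the pure-advection estimate x/v = 45.9 d).

45.9 days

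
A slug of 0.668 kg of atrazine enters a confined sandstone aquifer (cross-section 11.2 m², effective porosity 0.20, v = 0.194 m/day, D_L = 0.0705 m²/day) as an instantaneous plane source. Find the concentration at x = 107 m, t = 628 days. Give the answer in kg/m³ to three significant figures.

0.00365 kg/m³

For an instantaneous plane source, C(x,t) = M/(n_e·A·√(4πDt)) · exp(−(x−vt)²/(4Dt)), with n_e·A the pore (flow) area.
Plume center vt = 0.194 × 628 = 121.832 m, so the well at 107 m is 14.832 m upgradient of the peak.
√(4πDt) = 23.59 m, giving peak height M/(n_e·A·√(4πDt)) = 0.668/(0.20 × 11.2 × 23.59) = 0.01264 kg/m³.
(x−vt)²/(4Dt) = (-14.832)²/(4 × 0.0705 × 628) = 1.242; exp(−1.242) = 0.2888.
C = 0.01264 × 0.2888 = 0.00365 kg/m³.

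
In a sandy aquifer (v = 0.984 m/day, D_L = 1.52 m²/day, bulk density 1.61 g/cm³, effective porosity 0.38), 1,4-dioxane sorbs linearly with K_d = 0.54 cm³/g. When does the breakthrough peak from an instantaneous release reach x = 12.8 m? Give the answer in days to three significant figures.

Retardation factor R = 1 + ρ_b·K_d/n = 1 + 1.61 × 0.54/0.38 = 3.288.
Sorption retards both mechanisms: v_R = v/R = 0.2993 m/day, D_R = D/R = 0.4623 m²/day.
Peak time from v_R²t² + 2D_R t − x² = 0: t = (√(D_R² + v_R²x²) − D_R)/v_R².
√(D_R² + v_R²x²) = √(0.4623² + 0.2993² × 12.8²) = 3.859; v_R² = 0.08958.
t = (3.859 − 0.4623)/0.08958 = 37.9 days.

37.9 days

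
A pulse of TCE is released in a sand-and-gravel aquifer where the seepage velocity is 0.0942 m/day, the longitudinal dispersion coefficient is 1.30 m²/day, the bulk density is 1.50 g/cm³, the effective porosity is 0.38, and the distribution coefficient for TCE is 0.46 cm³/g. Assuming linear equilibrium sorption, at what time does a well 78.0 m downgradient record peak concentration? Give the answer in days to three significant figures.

1960 days

Retardation factor R = 1 + ρ_b·K_d/n = 1 + 1.50 × 0.46/0.38 = 2.816.
Sorption retards both mechanisms: v_R = v/R = 0.03345 m/day, D_R = D/R = 0.4616 m²/day.
Peak time from v_R²t² + 2D_R t − x² = 0: t = (√(D_R² + v_R²x²) − D_R)/v_R².
√(D_R² + v_R²x²) = √(0.4616² + 0.03345² × 78.0²) = 2.650; v_R² = 0.001119.
t = (2.650 − 0.4616)/0.001119 = 1960 days.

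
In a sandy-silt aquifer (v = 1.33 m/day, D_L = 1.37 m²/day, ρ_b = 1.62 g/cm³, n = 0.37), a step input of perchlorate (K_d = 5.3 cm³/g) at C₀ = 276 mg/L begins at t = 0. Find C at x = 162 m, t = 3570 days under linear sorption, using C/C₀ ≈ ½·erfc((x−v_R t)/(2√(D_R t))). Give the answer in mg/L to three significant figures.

264 mg/L

Retardation factor R = 1 + ρ_b·K_d/n = 1 + 1.62 × 5.3/0.37 = 24.21.
Sorption retards both mechanisms: v_R = v/R = 0.05494 m/day, D_R = D/R = 0.05659 m²/day.
v_R·t = 0.05494 × 3570 = 196.1358 m; 2√(D_R t) = 28.43 m; argument = (162 − 196.1358)/28.43 = -1.201.
C = C₀ × ½·erfc(-1.201) = 276 × 0.9553 = 264 mg/L.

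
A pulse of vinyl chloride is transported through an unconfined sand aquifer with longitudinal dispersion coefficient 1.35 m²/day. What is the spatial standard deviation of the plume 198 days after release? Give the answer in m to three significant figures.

Dispersive spreading gives a Gaussian with σ² = 2Dt; advection only shifts the center.
σ = √(2 × 1.35 × 198) = 23.1 m.

23.1 m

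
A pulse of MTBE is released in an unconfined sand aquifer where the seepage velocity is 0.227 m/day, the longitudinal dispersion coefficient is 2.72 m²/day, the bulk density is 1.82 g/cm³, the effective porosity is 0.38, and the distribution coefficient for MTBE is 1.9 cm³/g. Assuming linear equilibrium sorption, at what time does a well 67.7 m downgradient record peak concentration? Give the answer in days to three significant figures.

Retardation factor R = 1 + ρ_b·K_d/n = 1 + 1.82 × 1.9/0.38 = 10.10.
Sorption retards both mechanisms: v_R = v/R = 0.02248 m/day, D_R = D/R = 0.2693 m²/day.
Peak time from v_R²t² + 2D_R t − x² = 0: t = (√(D_R² + v_R²x²) − D_R)/v_R².
√(D_R² + v_R²x²) = √(0.2693² + 0.02248² × 67.7²) = 1.546; v_R² = 0.0005054.
t = (1.546 − 0.2693)/0.0005054 = 2530 days.

2530 days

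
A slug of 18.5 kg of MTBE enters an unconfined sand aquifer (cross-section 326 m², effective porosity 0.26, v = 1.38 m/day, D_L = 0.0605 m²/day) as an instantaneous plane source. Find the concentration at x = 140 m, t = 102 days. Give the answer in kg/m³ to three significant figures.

For an instantaneous plane source, C(x,t) = M/(n_e·A·√(4πDt)) · exp(−(x−vt)²/(4Dt)), with n_e·A the pore (flow) area.
Plume center vt = 1.38 × 102 = 140.76 m, so the well at 140 m is 0.76 m upgradient of the peak.
√(4πDt) = 8.806 m, giving peak height M/(n_e·A·√(4πDt)) = 18.5/(0.26 × 326 × 8.806) = 0.02479 kg/m³.
(x−vt)²/(4Dt) = (-0.76)²/(4 × 0.0605 × 102) = 0.02340; exp(−0.02340) = 0.9769.
C = 0.02479 × 0.9769 = 0.0242 kg/m³.

0.0242 kg/m³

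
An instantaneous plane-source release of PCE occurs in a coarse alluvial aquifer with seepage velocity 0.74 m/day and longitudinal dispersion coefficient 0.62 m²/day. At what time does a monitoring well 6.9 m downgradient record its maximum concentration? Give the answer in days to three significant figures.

For the 1D instantaneous-source solution, setting ∂C/∂t = 0 at fixed x gives v²t² + 2Dt − x² = 0, so t = (√(D² + v²x²) − D)/v².
√(D² + v²x²) = √(0.62² + 0.74² × 6.9²) = 5.144; v² = 0.5476.
t = (5.144 − 0.62)/0.5476 = 8.26 days (vs. the pure-advection estimate x/v = 9.32 d).

8.26 days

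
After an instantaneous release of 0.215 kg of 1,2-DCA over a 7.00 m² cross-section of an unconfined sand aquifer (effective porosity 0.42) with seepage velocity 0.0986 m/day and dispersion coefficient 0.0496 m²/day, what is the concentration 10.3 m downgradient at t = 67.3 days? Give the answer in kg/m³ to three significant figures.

For an instantaneous plane source, C(x,t) = M/(n_e·A·√(4πDt)) · exp(−(x−vt)²/(4Dt)), with n_e·A the pore (flow) area.
Plume center vt = 0.0986 × 67.3 = 6.63578 m, so the well at 10.3 m is 3.66422 m downgradient of the peak.
√(4πDt) = 6.477 m, giving peak height M/(n_e·A·√(4πDt)) = 0.215/(0.42 × 7.00 × 6.477) = 0.01129 kg/m³.
(x−vt)²/(4Dt) = (3.66422)²/(4 × 0.0496 × 67.3) = 1.006; exp(−1.006) = 0.3657.
C = 0.01129 × 0.3657 = 0.00413 kg/m³.

0.00413 kg/m³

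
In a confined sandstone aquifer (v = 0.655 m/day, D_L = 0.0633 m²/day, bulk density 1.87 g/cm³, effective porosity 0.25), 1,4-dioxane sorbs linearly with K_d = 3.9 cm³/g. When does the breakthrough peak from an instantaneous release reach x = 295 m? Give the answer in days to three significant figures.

Retardation factor R = 1 + ρ_b·K_d/n = 1 + 1.87 × 3.9/0.25 = 30.17.
Sorption retards both mechanisms: v_R = v/R = 0.02171 m/day, D_R = D/R = 0.002098 m²/day.
Peak time from v_R²t² + 2D_R t − x² = 0: t = (√(D_R² + v_R²x²) − D_R)/v_R².
√(D_R² + v_R²x²) = √(0.002098² + 0.02171² × 295²) = 6.404; v_R² = 0.0004713.
t = (6.404 − 0.002098)/0.0004713 = 13600 days.

13600 days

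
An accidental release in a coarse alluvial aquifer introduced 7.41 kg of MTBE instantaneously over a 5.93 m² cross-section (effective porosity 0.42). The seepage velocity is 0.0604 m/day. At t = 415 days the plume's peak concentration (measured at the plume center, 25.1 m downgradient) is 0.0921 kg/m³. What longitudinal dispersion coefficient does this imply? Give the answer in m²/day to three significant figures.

0.200 m²/day

At the plume center C_max = M/(n_e·A·√(4πDt)), so D = M²/(4πt·(n_e·A·C_max)²).
n_e·A·C_max = 0.42 × 5.93 × 0.0921 = 0.2294 kg/m.
D = 7.41²/(4π × 415 × 0.2294²) = 0.200 m²/day.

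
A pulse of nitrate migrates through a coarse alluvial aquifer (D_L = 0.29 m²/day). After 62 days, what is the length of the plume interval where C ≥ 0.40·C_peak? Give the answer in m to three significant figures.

16.2 m

The plume is Gaussian with σ = √(2Dt) = √(2 × 0.29 × 62) = 5.997 m.
C/C_peak = exp(−Δx²/(2σ²)) = 0.40 ⇒ Δx = σ·√(−2 ln 0.40) = 5.997 × 1.354 = 8.120 m.
Width = 2Δx = 16.2 m.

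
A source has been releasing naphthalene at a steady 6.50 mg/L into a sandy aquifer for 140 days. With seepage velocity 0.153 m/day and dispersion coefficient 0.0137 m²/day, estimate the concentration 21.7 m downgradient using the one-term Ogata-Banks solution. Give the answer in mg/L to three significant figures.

For a continuous step input, C/C₀ ≈ ½·erfc((x−vt)/(2√(Dt))).
vt = 0.153 × 140 = 21.42 m and 2√(Dt) = 2√(0.0137 × 140) = 2.770 m.
Argument (x−vt)/(2√(Dt)) = (21.7 − 21.42)/2.770 = 0.1011; ½·erfc(0.1011) = 0.4432.
C = 6.50 × 0.4432 = 2.88 mg/L.

2.88 mg/L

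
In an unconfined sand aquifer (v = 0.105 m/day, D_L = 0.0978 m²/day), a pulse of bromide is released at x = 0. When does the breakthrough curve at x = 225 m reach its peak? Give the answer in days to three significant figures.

For the 1D instantaneous-source solution, setting ∂C/∂t = 0 at fixed x gives v²t² + 2Dt − x² = 0, so t = (√(D² + v²x²) − D)/v².
√(D² + v²x²) = √(0.0978² + 0.105² × 225²) = 23.63; v² = 0.011025.
t = (23.63 − 0.0978)/0.011025 = 2130 days (vs. the pure-advection estimate x/v = 2140 d).

2130 days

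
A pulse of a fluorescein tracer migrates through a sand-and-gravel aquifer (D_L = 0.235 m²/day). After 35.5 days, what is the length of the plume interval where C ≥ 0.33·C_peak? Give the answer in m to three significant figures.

12.2 m

The plume is Gaussian with σ = √(2Dt) = √(2 × 0.235 × 35.5) = 4.085 m.
C/C_peak = exp(−Δx²/(2σ²)) = 0.33 ⇒ Δx = σ·√(−2 ln 0.33) = 4.085 × 1.489 = 6.083 m.
Width = 2Δx = 12.2 m.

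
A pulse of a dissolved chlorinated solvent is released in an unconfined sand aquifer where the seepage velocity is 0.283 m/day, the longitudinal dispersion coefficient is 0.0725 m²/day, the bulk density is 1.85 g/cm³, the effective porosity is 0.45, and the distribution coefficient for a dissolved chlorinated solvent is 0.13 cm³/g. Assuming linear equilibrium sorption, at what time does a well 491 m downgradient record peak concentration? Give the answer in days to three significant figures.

2660 days

Retardation factor R = 1 + ρ_b·K_d/n = 1 + 1.85 × 0.13/0.45 = 1.534.
Sorption retards both mechanisms: v_R = v/R = 0.1845 m/day, D_R = D/R = 0.04726 m²/day.
Peak time from v_R²t² + 2D_R t − x² = 0: t = (√(D_R² + v_R²x²) − D_R)/v_R².
√(D_R² + v_R²x²) = √(0.04726² + 0.1845² × 491²) = 90.59; v_R² = 0.03404.
t = (90.59 − 0.04726)/0.03404 = 2660 days.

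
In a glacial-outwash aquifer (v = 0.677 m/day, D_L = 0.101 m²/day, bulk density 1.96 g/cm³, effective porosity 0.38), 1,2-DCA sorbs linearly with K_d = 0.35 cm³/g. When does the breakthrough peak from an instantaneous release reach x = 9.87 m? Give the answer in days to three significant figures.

40.3 days

Retardation factor R = 1 + ρ_b·K_d/n = 1 + 1.96 × 0.35/0.38 = 2.805.
Sorption retards both mechanisms: v_R = v/R = 0.2414 m/day, D_R = D/R = 0.03601 m²/day.
Peak time from v_R²t² + 2D_R t − x² = 0: t = (√(D_R² + v_R²x²) − D_R)/v_R².
√(D_R² + v_R²x²) = √(0.03601² + 0.2414² × 9.87²) = 2.383; v_R² = 0.05827.
t = (2.383 − 0.03601)/0.05827 = 40.3 days.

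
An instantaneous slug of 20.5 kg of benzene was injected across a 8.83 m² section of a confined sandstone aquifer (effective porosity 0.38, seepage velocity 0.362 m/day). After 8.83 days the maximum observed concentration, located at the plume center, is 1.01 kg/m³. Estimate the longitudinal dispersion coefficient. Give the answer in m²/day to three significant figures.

0.330 m²/day

At the plume center C_max = M/(n_e·A·√(4πDt)), so D = M²/(4πt·(n_e·A·C_max)²).
n_e·A·C_max = 0.38 × 8.83 × 1.01 = 3.389 kg/m.
D = 20.5²/(4π × 8.83 × 3.389²) = 0.330 m²/day.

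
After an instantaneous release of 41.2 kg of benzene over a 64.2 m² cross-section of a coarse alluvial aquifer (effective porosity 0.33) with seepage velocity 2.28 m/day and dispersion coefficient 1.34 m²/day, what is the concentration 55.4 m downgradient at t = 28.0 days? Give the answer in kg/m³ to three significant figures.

0.0557 kg/m³

For an instantaneous plane source, C(x,t) = M/(n_e·A·√(4πDt)) · exp(−(x−vt)²/(4Dt)), with n_e·A the pore (flow) area.
Plume center vt = 2.28 × 28.0 = 63.84 m, so the well at 55.4 m is 8.44 m upgradient of the peak.
√(4πDt) = 21.71 m, giving peak height M/(n_e·A·√(4πDt)) = 41.2/(0.33 × 64.2 × 21.71) = 0.08958 kg/m³.
(x−vt)²/(4Dt) = (-8.44)²/(4 × 1.34 × 28.0) = 0.4746; exp(−0.4746) = 0.6221.
C = 0.08958 × 0.6221 = 0.0557 kg/m³.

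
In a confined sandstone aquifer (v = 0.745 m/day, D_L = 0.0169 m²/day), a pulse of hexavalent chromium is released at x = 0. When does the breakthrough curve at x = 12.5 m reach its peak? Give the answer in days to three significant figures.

16.7 days

For the 1D instantaneous-source solution, setting ∂C/∂t = 0 at fixed x gives v²t² + 2Dt − x² = 0, so t = (√(D² + v²x²) − D)/v².
√(D² + v²x²) = √(0.0169² + 0.745² × 12.5²) = 9.313; v² = 0.555025.
t = (9.313 − 0.0169)/0.555025 = 16.7 days (vs. the pure-advection estimate x/v = 16.8 d).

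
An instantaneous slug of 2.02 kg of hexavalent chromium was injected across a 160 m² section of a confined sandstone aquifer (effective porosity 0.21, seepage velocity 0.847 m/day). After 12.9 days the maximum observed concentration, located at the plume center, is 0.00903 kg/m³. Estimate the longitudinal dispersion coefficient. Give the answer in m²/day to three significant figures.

0.273 m²/day

At the plume center C_max = M/(n_e·A·√(4πDt)), so D = M²/(4πt·(n_e·A·C_max)²).
n_e·A·C_max = 0.21 × 160 × 0.00903 = 0.3034 kg/m.
D = 2.02²/(4π × 12.9 × 0.3034²) = 0.273 m²/day.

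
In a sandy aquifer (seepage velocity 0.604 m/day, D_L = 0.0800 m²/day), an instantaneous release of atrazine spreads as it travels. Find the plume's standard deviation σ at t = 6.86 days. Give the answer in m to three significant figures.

1.05 m

Dispersive spreading gives a Gaussian with σ² = 2Dt; advection only shifts the center.
σ = √(2 × 0.0800 × 6.86) = 1.05 m.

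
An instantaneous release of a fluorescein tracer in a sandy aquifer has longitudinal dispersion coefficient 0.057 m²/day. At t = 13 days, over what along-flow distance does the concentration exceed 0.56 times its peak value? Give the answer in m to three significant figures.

The plume is Gaussian with σ = √(2Dt) = √(2 × 0.057 × 13) = 1.217 m.
C/C_peak = exp(−Δx²/(2σ²)) = 0.56 ⇒ Δx = σ·√(−2 ln 0.56) = 1.217 × 1.077 = 1.311 m.
Width = 2Δx = 2.62 m.

2.62 m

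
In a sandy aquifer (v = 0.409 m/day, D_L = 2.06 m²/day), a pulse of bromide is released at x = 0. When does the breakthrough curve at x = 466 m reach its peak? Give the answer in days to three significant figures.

1130 days

For the 1D instantaneous-source solution, setting ∂C/∂t = 0 at fixed x gives v²t² + 2Dt − x² = 0, so t = (√(D² + v²x²) − D)/v².
√(D² + v²x²) = √(2.06² + 0.409² × 466²) = 190.6; v² = 0.167281.
t = (190.6 − 2.06)/0.167281 = 1130 days (vs. the pure-advection estimate x/v = 1140 d).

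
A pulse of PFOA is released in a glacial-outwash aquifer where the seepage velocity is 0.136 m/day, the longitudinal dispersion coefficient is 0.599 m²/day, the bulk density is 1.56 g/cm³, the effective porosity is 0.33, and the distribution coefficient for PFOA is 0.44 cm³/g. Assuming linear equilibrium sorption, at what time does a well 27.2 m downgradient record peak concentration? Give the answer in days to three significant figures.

524 days

Retardation factor R = 1 + ρ_b·K_d/n = 1 + 1.56 × 0.44/0.33 = 3.080.
Sorption retards both mechanisms: v_R = v/R = 0.04416 m/day, D_R = D/R = 0.1945 m²/day.
Peak time from v_R²t² + 2D_R t − x² = 0: t = (√(D_R² + v_R²x²) − D_R)/v_R².
√(D_R² + v_R²x²) = √(0.1945² + 0.04416² × 27.2²) = 1.217; v_R² = 0.001950.
t = (1.217 − 0.1945)/0.001950 = 524 days.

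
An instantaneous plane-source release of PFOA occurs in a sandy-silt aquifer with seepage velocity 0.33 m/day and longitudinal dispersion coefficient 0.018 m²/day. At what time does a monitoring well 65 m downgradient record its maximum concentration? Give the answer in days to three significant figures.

For the 1D instantaneous-source solution, setting ∂C/∂t = 0 at fixed x gives v²t² + 2Dt − x² = 0, so t = (√(D² + v²x²) − D)/v².
√(D² + v²x²) = √(0.018² + 0.33² × 65²) = 21.45; v² = 0.1089.
t = (21.45 − 0.018)/0.1089 = 197 days (vs. the pure-advection estimate x/v = 197 d).

197 days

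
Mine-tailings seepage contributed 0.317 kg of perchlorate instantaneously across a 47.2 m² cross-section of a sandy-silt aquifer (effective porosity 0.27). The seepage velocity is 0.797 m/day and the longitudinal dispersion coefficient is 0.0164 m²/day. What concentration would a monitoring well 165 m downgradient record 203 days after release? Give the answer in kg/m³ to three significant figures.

0.00177 kg/m³

For an instantaneous plane source, C(x,t) = M/(n_e·A·√(4πDt)) · exp(−(x−vt)²/(4Dt)), with n_e·A the pore (flow) area.
Plume center vt = 0.797 × 203 = 161.791 m, so the well at 165 m is 3.209 m downgradient of the peak.
√(4πDt) = 6.468 m, giving peak height M/(n_e·A·√(4πDt)) = 0.317/(0.27 × 47.2 × 6.468) = 0.003846 kg/m³.
(x−vt)²/(4Dt) = (3.209)²/(4 × 0.0164 × 203) = 0.7733; exp(−0.7733) = 0.4615.
C = 0.003846 × 0.4615 = 0.00177 kg/m³.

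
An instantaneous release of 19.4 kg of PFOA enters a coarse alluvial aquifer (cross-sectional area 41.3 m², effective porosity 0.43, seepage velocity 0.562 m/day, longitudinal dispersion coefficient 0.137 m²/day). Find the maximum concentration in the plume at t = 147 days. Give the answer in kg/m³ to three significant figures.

0.0687 kg/m³

The peak of an instantaneous 1D plume sits at x = vt; there the Gaussian factor is 1 and C_max = M/(n_e·A·√(4πDt)), where n_e·A is the pore area the mass is dissolved in.
√(4πDt) = √(4π × 0.137 × 147) = 15.91 m, so C_max = 19.4/(0.43 × 41.3 × 15.91) = 0.0687 kg/m³.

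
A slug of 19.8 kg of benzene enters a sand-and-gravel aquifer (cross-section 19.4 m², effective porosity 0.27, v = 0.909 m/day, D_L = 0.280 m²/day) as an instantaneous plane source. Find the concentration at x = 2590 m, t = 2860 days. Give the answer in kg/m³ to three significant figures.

0.0366 kg/m³

For an instantaneous plane source, C(x,t) = M/(n_e·A·√(4πDt)) · exp(−(x−vt)²/(4Dt)), with n_e·A the pore (flow) area.
Plume center vt = 0.909 × 2860 = 2599.74 m, so the well at 2590 m is 9.74 m upgradient of the peak.
√(4πDt) = 100.3 m, giving peak height M/(n_e·A·√(4πDt)) = 19.8/(0.27 × 19.4 × 100.3) = 0.03769 kg/m³.
(x−vt)²/(4Dt) = (-9.74)²/(4 × 0.280 × 2860) = 0.02962; exp(−0.02962) = 0.9708.
C = 0.03769 × 0.9708 = 0.0366 kg/m³.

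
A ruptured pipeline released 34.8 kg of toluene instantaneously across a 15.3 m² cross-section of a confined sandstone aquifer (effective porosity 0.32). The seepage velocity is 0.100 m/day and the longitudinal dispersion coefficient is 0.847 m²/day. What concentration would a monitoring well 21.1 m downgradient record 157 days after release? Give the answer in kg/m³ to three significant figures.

For an instantaneous plane source, C(x,t) = M/(n_e·A·√(4πDt)) · exp(−(x−vt)²/(4Dt)), with n_e·A the pore (flow) area.
Plume center vt = 0.100 × 157 = 15.7 m, so the well at 21.1 m is 5.4 m downgradient of the peak.
√(4πDt) = 40.88 m, giving peak height M/(n_e·A·√(4πDt)) = 34.8/(0.32 × 15.3 × 40.88) = 0.1739 kg/m³.
(x−vt)²/(4Dt) = (5.4)²/(4 × 0.847 × 157) = 0.05482; exp(−0.05482) = 0.9467.
C = 0.1739 × 0.9467 = 0.165 kg/m³.

0.165 kg/m³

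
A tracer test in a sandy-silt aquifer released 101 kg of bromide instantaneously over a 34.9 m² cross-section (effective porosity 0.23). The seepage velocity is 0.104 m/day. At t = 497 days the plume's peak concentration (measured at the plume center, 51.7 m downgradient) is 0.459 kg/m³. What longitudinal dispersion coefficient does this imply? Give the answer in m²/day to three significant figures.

0.120 m²/day

At the plume center C_max = M/(n_e·A·√(4πDt)), so D = M²/(4πt·(n_e·A·C_max)²).
n_e·A·C_max = 0.23 × 34.9 × 0.459 = 3.684 kg/m.
D = 101²/(4π × 497 × 3.684²) = 0.120 m²/day.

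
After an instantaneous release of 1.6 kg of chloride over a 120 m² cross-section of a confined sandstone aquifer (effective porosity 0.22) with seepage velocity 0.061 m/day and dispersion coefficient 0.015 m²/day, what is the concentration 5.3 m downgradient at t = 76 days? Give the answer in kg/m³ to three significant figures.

For an instantaneous plane source, C(x,t) = M/(n_e·A·√(4πDt)) · exp(−(x−vt)²/(4Dt)), with n_e·A the pore (flow) area.
Plume center vt = 0.061 × 76 = 4.636 m, so the well at 5.3 m is 0.664 m downgradient of the peak.
√(4πDt) = 3.785 m, giving peak height M/(n_e·A·√(4πDt)) = 1.6/(0.22 × 120 × 3.785) = 0.01601 kg/m³.
(x−vt)²/(4Dt) = (0.664)²/(4 × 0.015 × 76) = 0.09669; exp(−0.09669) = 0.9078.
C = 0.01601 × 0.9078 = 0.0145 kg/m³.

0.0145 kg/m³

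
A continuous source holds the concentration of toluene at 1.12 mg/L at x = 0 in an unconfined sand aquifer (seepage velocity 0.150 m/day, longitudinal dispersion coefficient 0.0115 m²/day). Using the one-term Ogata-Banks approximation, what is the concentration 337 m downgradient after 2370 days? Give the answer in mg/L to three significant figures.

For a continuous step input, C/C₀ ≈ ½·erfc((x−vt)/(2√(Dt))).
vt = 0.150 × 2370 = 355.5 m and 2√(Dt) = 2√(0.0115 × 2370) = 10.44 m.
Argument (x−vt)/(2√(Dt)) = (337 − 355.5)/10.44 = -1.772; ½·erfc(-1.772) = 0.9939.
C = 1.12 × 0.9939 = 1.11 mg/L.

1.11 mg/L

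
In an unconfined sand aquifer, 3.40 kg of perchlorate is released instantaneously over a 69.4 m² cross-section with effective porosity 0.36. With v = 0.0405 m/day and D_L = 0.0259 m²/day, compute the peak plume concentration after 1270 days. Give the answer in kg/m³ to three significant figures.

The peak of an instantaneous 1D plume sits at x = vt; there the Gaussian factor is 1 and C_max = M/(n_e·A·√(4πDt)), where n_e·A is the pore area the mass is dissolved in.
√(4πDt) = √(4π × 0.0259 × 1270) = 20.33 m, so C_max = 3.40/(0.36 × 69.4 × 20.33) = 0.00669 kg/m³.

0.00669 kg/m³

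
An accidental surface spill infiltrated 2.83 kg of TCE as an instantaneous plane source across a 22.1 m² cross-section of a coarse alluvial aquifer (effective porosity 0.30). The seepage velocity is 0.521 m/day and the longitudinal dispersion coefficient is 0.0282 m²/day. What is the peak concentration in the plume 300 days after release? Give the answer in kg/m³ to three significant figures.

0.0414 kg/m³

The peak of an instantaneous 1D plume sits at x = vt; there the Gaussian factor is 1 and C_max = M/(n_e·A·√(4πDt)), where n_e·A is the pore area the mass is dissolved in.
√(4πDt) = √(4π × 0.0282 × 300) = 10.31 m, so C_max = 2.83/(0.30 × 22.1 × 10.31) = 0.0414 kg/m³.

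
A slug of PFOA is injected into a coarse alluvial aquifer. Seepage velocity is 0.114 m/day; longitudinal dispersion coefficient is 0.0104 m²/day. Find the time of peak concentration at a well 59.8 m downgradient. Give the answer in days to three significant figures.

For the 1D instantaneous-source solution, setting ∂C/∂t = 0 at fixed x gives v²t² + 2Dt − x² = 0, so t = (√(D² + v²x²) − D)/v².
√(D² + v²x²) = √(0.0104² + 0.114² × 59.8²) = 6.817; v² = 0.012996.
t = (6.817 − 0.0104)/0.012996 = 524 days (vs. the pure-advection estimate x/v = 525 d).

524 days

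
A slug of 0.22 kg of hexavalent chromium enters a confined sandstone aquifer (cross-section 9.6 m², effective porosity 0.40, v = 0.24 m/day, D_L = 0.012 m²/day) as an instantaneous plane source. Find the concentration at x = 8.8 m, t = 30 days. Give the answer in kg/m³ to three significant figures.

0.00455 kg/m³

For an instantaneous plane source, C(x,t) = M/(n_e·A·√(4πDt)) · exp(−(x−vt)²/(4Dt)), with n_e·A the pore (flow) area.
Plume center vt = 0.24 × 30 = 7.2 m, so the well at 8.8 m is 1.6 m downgradient of the peak.
√(4πDt) = 2.127 m, giving peak height M/(n_e·A·√(4πDt)) = 0.22/(0.40 × 9.6 × 2.127) = 0.02694 kg/m³.
(x−vt)²/(4Dt) = (1.6)²/(4 × 0.012 × 30) = 1.778; exp(−1.778) = 0.1690.
C = 0.02694 × 0.1690 = 0.00455 kg/m³.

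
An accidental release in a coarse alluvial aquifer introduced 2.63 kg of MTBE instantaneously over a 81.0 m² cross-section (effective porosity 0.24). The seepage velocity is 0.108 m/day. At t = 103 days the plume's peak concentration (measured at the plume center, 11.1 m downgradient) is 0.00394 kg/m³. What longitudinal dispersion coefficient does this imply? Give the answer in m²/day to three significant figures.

At the plume center C_max = M/(n_e·A·√(4πDt)), so D = M²/(4πt·(n_e·A·C_max)²).
n_e·A·C_max = 0.24 × 81.0 × 0.00394 = 0.07659 kg/m.
D = 2.63²/(4π × 103 × 0.07659²) = 0.911 m²/day.

0.911 m²/day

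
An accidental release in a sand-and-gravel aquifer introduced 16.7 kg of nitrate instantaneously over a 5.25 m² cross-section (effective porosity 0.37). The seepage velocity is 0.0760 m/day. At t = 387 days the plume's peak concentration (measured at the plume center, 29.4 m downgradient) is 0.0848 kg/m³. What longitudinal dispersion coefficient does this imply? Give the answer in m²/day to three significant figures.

At the plume center C_max = M/(n_e·A·√(4πDt)), so D = M²/(4πt·(n_e·A·C_max)²).
n_e·A·C_max = 0.37 × 5.25 × 0.0848 = 0.1647 kg/m.
D = 16.7²/(4π × 387 × 0.1647²) = 2.11 m²/day.

2.11 m²/day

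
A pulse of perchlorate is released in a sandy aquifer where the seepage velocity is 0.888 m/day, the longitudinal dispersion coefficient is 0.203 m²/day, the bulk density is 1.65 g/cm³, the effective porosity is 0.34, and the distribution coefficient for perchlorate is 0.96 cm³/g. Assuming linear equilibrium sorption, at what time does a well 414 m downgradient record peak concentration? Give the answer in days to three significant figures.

Retardation factor R = 1 + ρ_b·K_d/n = 1 + 1.65 × 0.96/0.34 = 5.659.
Sorption retards both mechanisms: v_R = v/R = 0.1569 m/day, D_R = D/R = 0.03587 m²/day.
Peak time from v_R²t² + 2D_R t − x² = 0: t = (√(D_R² + v_R²x²) − D_R)/v_R².
√(D_R² + v_R²x²) = √(0.03587² + 0.1569² × 414²) = 64.96; v_R² = 0.02462.
t = (64.96 − 0.03587)/0.02462 = 2640 days.

2640 days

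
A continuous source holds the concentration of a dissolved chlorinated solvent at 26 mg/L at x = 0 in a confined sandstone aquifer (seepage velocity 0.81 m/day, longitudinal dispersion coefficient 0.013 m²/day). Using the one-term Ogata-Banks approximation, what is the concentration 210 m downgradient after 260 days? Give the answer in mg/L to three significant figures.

For a continuous step input, C/C₀ ≈ ½·erfc((x−vt)/(2√(Dt))).
vt = 0.81 × 260 = 210.6 m and 2√(Dt) = 2√(0.013 × 260) = 3.677 m.
Argument (x−vt)/(2√(Dt)) = (210 − 210.6)/3.677 = -0.1632; ½·erfc(-0.1632) = 0.5913.
C = 26 × 0.5913 = 15.4 mg/L.

15.4 mg/L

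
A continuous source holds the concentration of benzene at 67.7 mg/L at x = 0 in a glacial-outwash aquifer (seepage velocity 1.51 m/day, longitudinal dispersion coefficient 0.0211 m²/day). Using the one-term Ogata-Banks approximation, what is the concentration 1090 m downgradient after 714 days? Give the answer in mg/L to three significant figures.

1.04 mg/L

For a continuous step input, C/C₀ ≈ ½·erfc((x−vt)/(2√(Dt))).
vt = 1.51 × 714 = 1078.14 m and 2√(Dt) = 2√(0.0211 × 714) = 7.763 m.
Argument (x−vt)/(2√(Dt)) = (1090 − 1078.14)/7.763 = 1.528; ½·erfc(1.528) = 0.01535.
C = 67.7 × 0.01535 = 1.04 mg/L.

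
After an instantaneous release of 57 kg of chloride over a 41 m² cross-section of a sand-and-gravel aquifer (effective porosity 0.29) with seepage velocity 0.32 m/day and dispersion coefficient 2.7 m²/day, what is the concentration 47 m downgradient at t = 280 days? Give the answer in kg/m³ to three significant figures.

0.0270 kg/m³

For an instantaneous plane source, C(x,t) = M/(n_e·A·√(4πDt)) · exp(−(x−vt)²/(4Dt)), with n_e·A the pore (flow) area.
Plume center vt = 0.32 × 280 = 89.6 m, so the well at 47 m is 42.6 m upgradient of the peak.
√(4πDt) = 97.47 m, giving peak height M/(n_e·A·√(4πDt)) = 57/(0.29 × 41 × 97.47) = 0.04918 kg/m³.
(x−vt)²/(4Dt) = (-42.6)²/(4 × 2.7 × 280) = 0.6001; exp(−0.6001) = 0.5488.
C = 0.04918 × 0.5488 = 0.0270 kg/m³.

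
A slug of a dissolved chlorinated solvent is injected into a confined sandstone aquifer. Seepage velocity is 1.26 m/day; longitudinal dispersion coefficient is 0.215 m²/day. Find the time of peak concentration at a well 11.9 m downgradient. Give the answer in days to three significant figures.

9.31 days

For the 1D instantaneous-source solution, setting ∂C/∂t = 0 at fixed x gives v²t² + 2Dt − x² = 0, so t = (√(D² + v²x²) − D)/v².
√(D² + v²x²) = √(0.215² + 1.26² × 11.9²) = 15.00; v² = 1.5876.
t = (15.00 − 0.215)/1.5876 = 9.31 days (vs. the pure-advection estimate x/v = 9.44 d).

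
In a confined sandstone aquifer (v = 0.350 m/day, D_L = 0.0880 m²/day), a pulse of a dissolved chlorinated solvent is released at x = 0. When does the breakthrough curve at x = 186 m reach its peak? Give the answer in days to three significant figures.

For the 1D instantaneous-source solution, setting ∂C/∂t = 0 at fixed x gives v²t² + 2Dt − x² = 0, so t = (√(D² + v²x²) − D)/v².
√(D² + v²x²) = √(0.0880² + 0.350² × 186²) = 65.10; v² = 0.1225.
t = (65.10 − 0.0880)/0.1225 = 531 days (vs. the pure-advection estimate x/v = 531 d).

531 days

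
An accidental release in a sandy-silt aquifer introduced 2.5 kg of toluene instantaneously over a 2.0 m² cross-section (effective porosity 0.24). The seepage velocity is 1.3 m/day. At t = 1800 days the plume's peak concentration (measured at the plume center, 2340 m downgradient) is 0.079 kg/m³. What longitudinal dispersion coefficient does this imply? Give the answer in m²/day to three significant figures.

At the plume center C_max = M/(n_e·A·√(4πDt)), so D = M²/(4πt·(n_e·A·C_max)²).
n_e·A·C_max = 0.24 × 2.0 × 0.079 = 0.03792 kg/m.
D = 2.5²/(4π × 1800 × 0.03792²) = 0.192 m²/day.

0.192 m²/day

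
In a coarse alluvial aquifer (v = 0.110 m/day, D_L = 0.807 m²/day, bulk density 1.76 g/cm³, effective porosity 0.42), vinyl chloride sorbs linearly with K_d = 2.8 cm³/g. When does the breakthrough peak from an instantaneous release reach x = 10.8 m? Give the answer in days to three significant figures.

662 days

Retardation factor R = 1 + ρ_b·K_d/n = 1 + 1.76 × 2.8/0.42 = 12.73.
Sorption retards both mechanisms: v_R = v/R = 0.008641 m/day, D_R = D/R = 0.06339 m²/day.
Peak time from v_R²t² + 2D_R t − x² = 0: t = (√(D_R² + v_R²x²) − D_R)/v_R².
√(D_R² + v_R²x²) = √(0.06339² + 0.008641² × 10.8²) = 0.1128; v_R² = 7.467e-05.
t = (0.1128 − 0.06339)/7.467e-05 = 662 days.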